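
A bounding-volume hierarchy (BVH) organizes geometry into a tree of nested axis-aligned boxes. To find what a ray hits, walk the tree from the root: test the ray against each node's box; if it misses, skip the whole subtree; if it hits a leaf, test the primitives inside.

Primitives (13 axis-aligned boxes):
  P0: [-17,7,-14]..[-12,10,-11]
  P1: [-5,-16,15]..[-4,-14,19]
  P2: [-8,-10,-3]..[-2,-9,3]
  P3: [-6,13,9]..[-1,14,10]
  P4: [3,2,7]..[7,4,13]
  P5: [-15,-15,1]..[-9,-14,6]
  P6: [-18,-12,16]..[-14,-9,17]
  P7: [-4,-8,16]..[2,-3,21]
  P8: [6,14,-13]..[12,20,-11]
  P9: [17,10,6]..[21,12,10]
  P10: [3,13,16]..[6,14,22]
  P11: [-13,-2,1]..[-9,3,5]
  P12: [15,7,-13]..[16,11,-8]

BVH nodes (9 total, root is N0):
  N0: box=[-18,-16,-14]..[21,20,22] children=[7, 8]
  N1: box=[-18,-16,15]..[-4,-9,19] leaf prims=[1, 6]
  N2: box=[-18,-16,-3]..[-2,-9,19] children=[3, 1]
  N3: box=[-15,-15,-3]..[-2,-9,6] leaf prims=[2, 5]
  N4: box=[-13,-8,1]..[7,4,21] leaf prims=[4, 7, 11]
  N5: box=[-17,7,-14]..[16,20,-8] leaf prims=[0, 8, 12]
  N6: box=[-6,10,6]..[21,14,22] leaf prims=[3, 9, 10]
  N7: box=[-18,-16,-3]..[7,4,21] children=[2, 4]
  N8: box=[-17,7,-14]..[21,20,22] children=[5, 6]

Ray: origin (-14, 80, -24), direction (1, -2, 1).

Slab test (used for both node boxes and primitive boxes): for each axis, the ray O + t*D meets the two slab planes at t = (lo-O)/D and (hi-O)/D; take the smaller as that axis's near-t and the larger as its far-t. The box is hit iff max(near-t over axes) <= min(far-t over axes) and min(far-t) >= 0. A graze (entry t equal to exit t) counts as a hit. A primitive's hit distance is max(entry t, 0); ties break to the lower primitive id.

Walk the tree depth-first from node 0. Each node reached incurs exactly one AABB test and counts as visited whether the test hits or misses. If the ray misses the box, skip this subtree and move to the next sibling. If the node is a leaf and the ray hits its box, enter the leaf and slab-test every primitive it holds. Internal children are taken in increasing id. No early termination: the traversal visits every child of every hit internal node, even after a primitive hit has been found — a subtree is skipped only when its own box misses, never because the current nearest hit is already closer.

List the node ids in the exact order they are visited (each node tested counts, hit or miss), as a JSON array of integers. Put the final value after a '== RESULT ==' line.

Trace the traversal:
N0 x:[-4,35] y:[30,48] z:[10,46] -> hit [30,35], descend [7, 8]
  N7 x:[-4,21] y:[38,48] z:[21,45] -> miss, prune
  N8 x:[-3,35] y:[30,73/2] z:[10,46] -> hit [30,35], descend [5, 6]
    N5 x:[-3,30] y:[30,73/2] z:[10,16] -> miss, prune
    N6 x:[8,35] y:[33,35] z:[30,46] -> hit [33,35] leaf, test {P3(miss), P9@t=34, P10(miss)}

order=[0, 7, 8, 5, 6]  |boxes|=5  |leaves|=1  hit=P9

== RESULT ==
[0, 7, 8, 5, 6]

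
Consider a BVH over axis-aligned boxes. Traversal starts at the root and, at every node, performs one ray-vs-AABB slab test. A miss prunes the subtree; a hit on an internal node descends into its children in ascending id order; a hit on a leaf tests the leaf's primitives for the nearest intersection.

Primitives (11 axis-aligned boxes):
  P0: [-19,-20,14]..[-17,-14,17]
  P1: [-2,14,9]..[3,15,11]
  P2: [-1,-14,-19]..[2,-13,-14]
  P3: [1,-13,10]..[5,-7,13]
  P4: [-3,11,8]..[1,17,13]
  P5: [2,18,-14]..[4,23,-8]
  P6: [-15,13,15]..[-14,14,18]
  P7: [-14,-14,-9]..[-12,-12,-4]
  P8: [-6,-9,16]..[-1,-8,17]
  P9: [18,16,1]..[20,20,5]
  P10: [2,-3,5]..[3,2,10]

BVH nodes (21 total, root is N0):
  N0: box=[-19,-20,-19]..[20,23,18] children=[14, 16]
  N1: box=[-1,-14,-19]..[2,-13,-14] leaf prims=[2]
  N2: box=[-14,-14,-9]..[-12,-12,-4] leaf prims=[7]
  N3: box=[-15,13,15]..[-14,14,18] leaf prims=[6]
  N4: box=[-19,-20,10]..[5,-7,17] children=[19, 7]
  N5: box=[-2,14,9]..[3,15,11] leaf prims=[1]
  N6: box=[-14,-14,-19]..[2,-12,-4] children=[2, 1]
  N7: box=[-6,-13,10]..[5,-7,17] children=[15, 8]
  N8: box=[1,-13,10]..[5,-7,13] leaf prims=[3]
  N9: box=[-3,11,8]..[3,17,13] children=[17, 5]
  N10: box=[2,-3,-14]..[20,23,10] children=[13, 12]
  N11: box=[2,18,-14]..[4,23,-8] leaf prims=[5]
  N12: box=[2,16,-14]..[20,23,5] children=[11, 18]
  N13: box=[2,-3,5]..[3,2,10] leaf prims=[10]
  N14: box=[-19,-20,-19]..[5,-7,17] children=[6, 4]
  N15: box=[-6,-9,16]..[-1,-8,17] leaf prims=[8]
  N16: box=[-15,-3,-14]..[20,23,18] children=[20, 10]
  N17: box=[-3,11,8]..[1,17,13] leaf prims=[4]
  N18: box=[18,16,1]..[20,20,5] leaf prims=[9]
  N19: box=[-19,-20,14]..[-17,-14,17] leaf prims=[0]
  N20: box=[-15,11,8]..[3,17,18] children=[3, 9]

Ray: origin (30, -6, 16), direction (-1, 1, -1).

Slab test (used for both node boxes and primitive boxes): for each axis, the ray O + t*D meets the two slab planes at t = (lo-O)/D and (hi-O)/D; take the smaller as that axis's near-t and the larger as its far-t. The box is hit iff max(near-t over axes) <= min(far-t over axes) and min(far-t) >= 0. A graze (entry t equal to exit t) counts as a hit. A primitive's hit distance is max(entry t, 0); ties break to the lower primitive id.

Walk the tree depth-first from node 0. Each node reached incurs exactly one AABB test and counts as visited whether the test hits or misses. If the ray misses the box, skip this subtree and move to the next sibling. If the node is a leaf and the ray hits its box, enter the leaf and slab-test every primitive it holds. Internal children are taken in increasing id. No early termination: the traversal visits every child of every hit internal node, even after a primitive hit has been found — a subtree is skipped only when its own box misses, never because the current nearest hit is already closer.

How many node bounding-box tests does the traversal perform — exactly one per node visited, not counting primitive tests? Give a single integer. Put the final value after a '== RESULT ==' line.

Traverse from the root:
N0 x:[10,49] y:[-14,29] z:[-2,35] -> hit [10,29], descend [14, 16]
  N14 x:[25,49] y:[-14,-1] z:[-1,35] -> miss, prune
  N16 x:[10,45] y:[3,29] z:[-2,30] -> hit [10,29], descend [10, 20]
    N10 x:[10,28] y:[3,29] z:[6,30] -> hit [10,28], descend [12, 13]
      N12 x:[10,28] y:[22,29] z:[11,30] -> hit [22,28], descend [11, 18]
        N11 x:[26,28] y:[24,29] z:[24,30] -> hit [26,28] leaf, test {P5@t=26}
        N18 x:[10,12] y:[22,26] z:[11,15] -> miss, prune
      N13 x:[27,28] y:[3,8] z:[6,11] -> miss, prune
    N20 x:[27,45] y:[17,23] z:[-2,8] -> miss, prune

order=[0, 14, 16, 10, 12, 11, 18, 13, 20]  |boxes|=9  |leaves|=1  hit=P5

== RESULT ==
9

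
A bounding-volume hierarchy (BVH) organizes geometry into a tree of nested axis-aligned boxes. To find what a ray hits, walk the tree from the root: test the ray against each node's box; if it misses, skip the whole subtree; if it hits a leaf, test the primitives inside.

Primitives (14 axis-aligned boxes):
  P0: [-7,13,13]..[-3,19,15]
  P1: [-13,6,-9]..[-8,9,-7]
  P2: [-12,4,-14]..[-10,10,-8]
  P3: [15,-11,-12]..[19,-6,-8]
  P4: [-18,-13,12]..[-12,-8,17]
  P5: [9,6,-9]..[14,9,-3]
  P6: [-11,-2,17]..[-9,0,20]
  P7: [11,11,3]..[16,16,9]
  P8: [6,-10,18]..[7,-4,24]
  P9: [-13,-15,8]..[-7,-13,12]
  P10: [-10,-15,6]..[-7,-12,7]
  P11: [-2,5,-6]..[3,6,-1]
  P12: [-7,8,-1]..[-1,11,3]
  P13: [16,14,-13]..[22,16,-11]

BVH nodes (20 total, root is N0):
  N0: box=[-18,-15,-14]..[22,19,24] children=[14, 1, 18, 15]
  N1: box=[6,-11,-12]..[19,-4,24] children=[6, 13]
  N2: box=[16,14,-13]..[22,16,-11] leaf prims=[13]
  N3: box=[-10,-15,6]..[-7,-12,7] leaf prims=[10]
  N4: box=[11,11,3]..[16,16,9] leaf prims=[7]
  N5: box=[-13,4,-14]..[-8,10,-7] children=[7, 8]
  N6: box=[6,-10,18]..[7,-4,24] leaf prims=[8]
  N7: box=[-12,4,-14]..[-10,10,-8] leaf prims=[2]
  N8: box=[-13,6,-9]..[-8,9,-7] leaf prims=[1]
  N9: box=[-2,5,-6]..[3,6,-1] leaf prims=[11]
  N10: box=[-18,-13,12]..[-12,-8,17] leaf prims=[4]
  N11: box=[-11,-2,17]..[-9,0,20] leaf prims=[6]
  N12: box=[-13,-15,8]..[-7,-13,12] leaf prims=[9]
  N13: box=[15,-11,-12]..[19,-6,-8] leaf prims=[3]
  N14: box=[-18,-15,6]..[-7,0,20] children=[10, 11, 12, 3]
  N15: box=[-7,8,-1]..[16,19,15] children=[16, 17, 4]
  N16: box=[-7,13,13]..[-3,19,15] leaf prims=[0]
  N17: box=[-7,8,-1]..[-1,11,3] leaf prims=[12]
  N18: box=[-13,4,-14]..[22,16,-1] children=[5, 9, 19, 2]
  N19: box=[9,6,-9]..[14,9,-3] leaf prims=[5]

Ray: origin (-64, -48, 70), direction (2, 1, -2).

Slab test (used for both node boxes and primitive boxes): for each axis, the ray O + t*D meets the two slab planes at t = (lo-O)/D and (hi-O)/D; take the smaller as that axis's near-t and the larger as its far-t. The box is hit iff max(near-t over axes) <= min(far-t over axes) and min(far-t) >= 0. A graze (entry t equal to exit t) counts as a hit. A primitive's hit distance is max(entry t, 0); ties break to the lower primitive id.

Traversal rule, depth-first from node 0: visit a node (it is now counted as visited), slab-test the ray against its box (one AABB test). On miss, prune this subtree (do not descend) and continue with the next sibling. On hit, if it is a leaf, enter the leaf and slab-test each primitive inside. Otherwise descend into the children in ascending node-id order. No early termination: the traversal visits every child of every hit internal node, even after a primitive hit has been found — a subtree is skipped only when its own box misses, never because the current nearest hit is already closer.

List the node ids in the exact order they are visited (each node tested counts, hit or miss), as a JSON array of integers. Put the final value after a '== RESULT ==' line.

Traverse from the root:
N0 x:[23,43] y:[33,67] z:[23,42] -> hit [33,42], descend [1, 14, 15, 18]
  N1 x:[35,83/2] y:[37,44] z:[23,41] -> hit [37,41], descend [6, 13]
    N6 x:[35,71/2] y:[38,44] z:[23,26] -> miss, prune
    N13 x:[79/2,83/2] y:[37,42] z:[39,41] -> hit [79/2,41] leaf, test {P3@t=79/2}
  N14 x:[23,57/2] y:[33,48] z:[25,32] -> miss, prune
  N15 x:[57/2,40] y:[56,67] z:[55/2,71/2] -> miss, prune
  N18 x:[51/2,43] y:[52,64] z:[71/2,42] -> miss, prune

order=[0, 1, 6, 13, 14, 15, 18]  |boxes|=7  |leaves|=1  hit=P3

== RESULT ==
[0, 1, 6, 13, 14, 15, 18]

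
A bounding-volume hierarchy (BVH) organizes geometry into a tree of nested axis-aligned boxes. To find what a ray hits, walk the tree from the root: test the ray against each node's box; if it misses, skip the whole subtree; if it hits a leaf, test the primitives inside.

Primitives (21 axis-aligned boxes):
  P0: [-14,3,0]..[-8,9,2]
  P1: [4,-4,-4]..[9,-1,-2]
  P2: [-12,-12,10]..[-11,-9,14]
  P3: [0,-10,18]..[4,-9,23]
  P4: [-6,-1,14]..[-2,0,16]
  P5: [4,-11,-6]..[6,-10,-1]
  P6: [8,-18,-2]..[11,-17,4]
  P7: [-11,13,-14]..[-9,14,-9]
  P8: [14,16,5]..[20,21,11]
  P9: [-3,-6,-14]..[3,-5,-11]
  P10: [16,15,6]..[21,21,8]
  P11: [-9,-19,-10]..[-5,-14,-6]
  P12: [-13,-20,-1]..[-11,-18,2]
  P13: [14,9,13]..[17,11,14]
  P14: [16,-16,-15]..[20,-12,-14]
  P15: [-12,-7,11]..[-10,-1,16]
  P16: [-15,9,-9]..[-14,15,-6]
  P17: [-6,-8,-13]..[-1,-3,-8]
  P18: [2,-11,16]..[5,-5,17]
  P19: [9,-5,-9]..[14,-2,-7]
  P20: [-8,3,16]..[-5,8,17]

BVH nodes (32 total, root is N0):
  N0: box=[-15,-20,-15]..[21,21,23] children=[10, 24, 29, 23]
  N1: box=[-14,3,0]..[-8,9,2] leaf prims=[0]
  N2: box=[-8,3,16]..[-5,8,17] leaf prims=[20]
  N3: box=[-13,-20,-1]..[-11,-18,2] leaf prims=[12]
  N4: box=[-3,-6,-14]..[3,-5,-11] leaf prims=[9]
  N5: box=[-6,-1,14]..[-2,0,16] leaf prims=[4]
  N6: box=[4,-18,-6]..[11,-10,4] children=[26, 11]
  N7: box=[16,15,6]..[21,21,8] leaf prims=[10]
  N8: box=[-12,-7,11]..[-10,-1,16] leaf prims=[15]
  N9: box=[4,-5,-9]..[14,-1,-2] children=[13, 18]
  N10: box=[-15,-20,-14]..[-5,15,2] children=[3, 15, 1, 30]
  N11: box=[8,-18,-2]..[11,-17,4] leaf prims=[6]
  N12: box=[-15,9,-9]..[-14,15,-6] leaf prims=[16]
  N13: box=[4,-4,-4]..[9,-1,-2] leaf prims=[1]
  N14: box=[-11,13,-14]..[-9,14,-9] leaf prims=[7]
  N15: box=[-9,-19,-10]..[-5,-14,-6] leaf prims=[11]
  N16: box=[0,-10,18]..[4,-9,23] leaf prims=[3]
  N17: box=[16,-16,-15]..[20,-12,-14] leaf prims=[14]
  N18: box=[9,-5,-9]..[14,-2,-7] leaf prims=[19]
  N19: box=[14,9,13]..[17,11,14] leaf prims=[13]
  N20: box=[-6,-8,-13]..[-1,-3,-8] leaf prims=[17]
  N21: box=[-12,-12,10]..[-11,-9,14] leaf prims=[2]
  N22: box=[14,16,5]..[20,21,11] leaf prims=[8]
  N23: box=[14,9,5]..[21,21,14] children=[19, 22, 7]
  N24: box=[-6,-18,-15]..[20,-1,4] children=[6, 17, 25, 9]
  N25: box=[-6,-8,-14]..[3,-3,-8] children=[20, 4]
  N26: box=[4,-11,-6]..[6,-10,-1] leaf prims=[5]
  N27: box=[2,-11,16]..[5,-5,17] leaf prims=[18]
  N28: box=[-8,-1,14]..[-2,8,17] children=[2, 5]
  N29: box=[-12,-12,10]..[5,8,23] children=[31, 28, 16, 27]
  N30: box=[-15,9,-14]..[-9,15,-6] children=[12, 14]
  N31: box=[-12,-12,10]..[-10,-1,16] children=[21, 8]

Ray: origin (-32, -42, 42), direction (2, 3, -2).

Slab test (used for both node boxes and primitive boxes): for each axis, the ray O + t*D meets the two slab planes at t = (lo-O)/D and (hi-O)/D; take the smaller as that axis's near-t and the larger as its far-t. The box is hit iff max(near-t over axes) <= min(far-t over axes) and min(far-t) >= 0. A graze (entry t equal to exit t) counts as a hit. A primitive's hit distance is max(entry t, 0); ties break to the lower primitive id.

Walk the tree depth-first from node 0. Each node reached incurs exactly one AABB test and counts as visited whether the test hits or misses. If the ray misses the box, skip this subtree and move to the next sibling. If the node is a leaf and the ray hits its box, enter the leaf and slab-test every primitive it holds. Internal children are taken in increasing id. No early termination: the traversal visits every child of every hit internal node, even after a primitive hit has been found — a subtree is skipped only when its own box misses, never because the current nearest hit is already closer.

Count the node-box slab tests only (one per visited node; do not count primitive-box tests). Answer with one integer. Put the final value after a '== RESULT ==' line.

Traverse from the root:
N0 x:[17/2,53/2] y:[22/3,21] z:[19/2,57/2] -> hit [19/2,21], descend [10, 23, 24, 29]
  N10 x:[17/2,27/2] y:[22/3,19] z:[20,28] -> miss, prune
  N23 x:[23,53/2] y:[17,21] z:[14,37/2] -> miss, prune
  N24 x:[13,26] y:[8,41/3] z:[19,57/2] -> miss, prune
  N29 x:[10,37/2] y:[10,50/3] z:[19/2,16] -> hit [10,16], descend [16, 27, 28, 31]
    N16 x:[16,18] y:[32/3,11] z:[19/2,12] -> miss, prune
    N27 x:[17,37/2] y:[31/3,37/3] z:[25/2,13] -> miss, prune
    N28 x:[12,15] y:[41/3,50/3] z:[25/2,14] -> hit [41/3,14], descend [2, 5]
      N2 x:[12,27/2] y:[15,50/3] z:[25/2,13] -> miss, prune
      N5 x:[13,15] y:[41/3,14] z:[13,14] -> hit [41/3,14] leaf, test {P4@t=41/3}
    N31 x:[10,11] y:[10,41/3] z:[13,16] -> miss, prune

Visited [0, 10, 23, 24, 29, 16, 27, 28, 2, 5, 31]. Tests: 11 box, 1 leaf. Nearest: P4.

== RESULT ==
11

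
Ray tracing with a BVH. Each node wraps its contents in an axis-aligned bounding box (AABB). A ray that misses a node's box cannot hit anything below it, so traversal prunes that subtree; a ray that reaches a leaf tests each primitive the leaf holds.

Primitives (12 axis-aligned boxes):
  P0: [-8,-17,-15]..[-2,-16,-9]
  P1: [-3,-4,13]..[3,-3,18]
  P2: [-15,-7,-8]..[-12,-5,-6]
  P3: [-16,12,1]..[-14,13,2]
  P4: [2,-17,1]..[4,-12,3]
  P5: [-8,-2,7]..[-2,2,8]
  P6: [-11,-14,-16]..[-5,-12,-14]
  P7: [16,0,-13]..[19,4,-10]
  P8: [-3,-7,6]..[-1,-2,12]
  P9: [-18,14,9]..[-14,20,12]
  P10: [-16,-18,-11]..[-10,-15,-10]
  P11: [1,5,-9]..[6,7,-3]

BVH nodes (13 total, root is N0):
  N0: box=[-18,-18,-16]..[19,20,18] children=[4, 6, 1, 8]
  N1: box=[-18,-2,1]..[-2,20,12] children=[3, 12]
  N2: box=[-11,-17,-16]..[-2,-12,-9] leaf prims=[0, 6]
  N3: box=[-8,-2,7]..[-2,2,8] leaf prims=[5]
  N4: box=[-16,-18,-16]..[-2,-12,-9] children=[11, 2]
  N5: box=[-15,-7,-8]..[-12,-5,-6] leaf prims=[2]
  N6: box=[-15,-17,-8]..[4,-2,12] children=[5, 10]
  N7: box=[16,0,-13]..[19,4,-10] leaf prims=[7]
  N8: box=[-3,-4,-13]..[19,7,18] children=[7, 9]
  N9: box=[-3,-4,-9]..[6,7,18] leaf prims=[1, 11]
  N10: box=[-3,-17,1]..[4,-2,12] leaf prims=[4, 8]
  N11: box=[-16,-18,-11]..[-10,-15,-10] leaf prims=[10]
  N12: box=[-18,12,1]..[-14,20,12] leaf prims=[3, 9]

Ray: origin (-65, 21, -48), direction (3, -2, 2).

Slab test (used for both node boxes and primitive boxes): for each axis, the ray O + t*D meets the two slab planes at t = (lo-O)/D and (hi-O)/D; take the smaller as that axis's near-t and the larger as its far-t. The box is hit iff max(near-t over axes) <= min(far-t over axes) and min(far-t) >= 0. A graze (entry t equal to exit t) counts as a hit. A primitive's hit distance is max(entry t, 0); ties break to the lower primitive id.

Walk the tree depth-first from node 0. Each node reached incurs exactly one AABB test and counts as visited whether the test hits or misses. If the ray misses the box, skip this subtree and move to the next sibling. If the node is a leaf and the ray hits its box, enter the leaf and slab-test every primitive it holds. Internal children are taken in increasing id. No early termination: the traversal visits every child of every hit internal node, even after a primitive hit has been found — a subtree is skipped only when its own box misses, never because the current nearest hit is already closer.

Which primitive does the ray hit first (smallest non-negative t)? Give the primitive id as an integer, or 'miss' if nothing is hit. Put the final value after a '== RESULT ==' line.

Trace the traversal:
N0 x:[47/3,28] y:[1/2,39/2] z:[16,33] -> hit [16,39/2], descend [1, 4, 6, 8]
  N1 x:[47/3,21] y:[1/2,23/2] z:[49/2,30] -> miss, prune
  N4 x:[49/3,21] y:[33/2,39/2] z:[16,39/2] -> hit [33/2,39/2], descend [2, 11]
    N2 x:[18,21] y:[33/2,19] z:[16,39/2] -> hit [18,19] leaf, test {P0@t=19, P6(miss)}
    N11 x:[49/3,55/3] y:[18,39/2] z:[37/2,19] -> miss, prune
  N6 x:[50/3,23] y:[23/2,19] z:[20,30] -> miss, prune
  N8 x:[62/3,28] y:[7,25/2] z:[35/2,33] -> miss, prune

Visited [0, 1, 4, 2, 11, 6, 8]. Tests: 7 box, 1 leaf. Nearest: P0.

== RESULT ==
0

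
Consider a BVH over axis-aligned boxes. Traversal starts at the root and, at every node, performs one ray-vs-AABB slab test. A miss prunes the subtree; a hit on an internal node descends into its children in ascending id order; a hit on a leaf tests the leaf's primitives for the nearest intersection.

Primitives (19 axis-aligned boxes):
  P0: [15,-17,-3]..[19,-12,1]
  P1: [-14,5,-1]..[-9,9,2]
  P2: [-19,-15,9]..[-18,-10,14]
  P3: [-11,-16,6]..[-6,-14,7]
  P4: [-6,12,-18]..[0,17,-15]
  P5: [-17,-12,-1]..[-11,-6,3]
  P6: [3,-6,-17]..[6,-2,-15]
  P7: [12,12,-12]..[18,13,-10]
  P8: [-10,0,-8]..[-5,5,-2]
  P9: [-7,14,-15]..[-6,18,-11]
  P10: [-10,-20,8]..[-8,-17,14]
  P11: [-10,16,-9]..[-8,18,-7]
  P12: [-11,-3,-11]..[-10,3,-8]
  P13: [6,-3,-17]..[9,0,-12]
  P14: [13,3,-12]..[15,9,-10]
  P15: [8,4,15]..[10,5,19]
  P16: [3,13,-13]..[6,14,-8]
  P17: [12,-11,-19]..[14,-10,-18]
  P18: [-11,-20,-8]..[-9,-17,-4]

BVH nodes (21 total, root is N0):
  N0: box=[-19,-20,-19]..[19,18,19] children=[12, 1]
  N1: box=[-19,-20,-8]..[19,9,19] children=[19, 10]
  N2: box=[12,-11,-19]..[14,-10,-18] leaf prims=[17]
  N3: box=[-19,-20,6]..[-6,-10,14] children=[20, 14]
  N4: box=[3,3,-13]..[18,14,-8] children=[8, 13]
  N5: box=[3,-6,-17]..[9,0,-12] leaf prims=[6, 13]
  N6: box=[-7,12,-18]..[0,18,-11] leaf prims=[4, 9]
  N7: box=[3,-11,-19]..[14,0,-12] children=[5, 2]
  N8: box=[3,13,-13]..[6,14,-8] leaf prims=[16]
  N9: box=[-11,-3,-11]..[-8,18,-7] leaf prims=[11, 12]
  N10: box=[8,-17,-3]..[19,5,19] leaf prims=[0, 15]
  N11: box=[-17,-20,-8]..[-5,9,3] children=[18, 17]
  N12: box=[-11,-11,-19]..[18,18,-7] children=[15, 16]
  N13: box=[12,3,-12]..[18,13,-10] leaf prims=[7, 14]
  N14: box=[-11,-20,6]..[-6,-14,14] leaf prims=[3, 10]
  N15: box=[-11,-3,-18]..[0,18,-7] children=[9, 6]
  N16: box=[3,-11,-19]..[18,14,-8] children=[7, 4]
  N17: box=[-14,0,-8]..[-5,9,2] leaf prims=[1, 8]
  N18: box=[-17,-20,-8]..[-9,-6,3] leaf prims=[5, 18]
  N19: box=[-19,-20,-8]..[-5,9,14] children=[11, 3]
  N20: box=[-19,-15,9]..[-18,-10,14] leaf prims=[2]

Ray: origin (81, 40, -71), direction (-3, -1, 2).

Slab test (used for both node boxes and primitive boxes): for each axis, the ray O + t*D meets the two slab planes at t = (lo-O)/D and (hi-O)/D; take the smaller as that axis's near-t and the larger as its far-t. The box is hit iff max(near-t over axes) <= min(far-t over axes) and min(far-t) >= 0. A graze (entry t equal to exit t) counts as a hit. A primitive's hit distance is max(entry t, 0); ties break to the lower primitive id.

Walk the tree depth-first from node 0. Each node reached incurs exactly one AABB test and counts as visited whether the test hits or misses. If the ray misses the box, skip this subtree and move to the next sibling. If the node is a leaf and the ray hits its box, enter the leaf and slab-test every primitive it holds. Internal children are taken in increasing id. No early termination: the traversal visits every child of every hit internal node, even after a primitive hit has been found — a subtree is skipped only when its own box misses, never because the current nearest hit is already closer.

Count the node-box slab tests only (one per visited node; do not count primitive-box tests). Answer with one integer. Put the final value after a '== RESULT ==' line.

Traverse from the root:
N0 x:[62/3,100/3] y:[22,60] z:[26,45] -> hit [26,100/3], descend [1, 12]
  N1 x:[62/3,100/3] y:[31,60] z:[63/2,45] -> hit [63/2,100/3], descend [10, 19]
    N10 x:[62/3,73/3] y:[35,57] z:[34,45] -> miss, prune
    N19 x:[86/3,100/3] y:[31,60] z:[63/2,85/2] -> hit [63/2,100/3], descend [3, 11]
      N3 x:[29,100/3] y:[50,60] z:[77/2,85/2] -> miss, prune
      N11 x:[86/3,98/3] y:[31,60] z:[63/2,37] -> hit [63/2,98/3], descend [17, 18]
        N17 x:[86/3,95/3] y:[31,40] z:[63/2,73/2] -> hit [63/2,95/3] leaf, test {P1(miss), P8(miss)}
        N18 x:[30,98/3] y:[46,60] z:[63/2,37] -> miss, prune
  N12 x:[21,92/3] y:[22,51] z:[26,32] -> hit [26,92/3], descend [15, 16]
    N15 x:[27,92/3] y:[22,43] z:[53/2,32] -> hit [27,92/3], descend [6, 9]
      N6 x:[27,88/3] y:[22,28] z:[53/2,30] -> hit [27,28] leaf, test {P4@t=27, P9(miss)}
      N9 x:[89/3,92/3] y:[22,43] z:[30,32] -> hit [30,92/3] leaf, test {P11(miss), P12(miss)}
    N16 x:[21,26] y:[26,51] z:[26,63/2] -> hit [26,26], descend [4, 7]
      N4 x:[21,26] y:[26,37] z:[29,63/2] -> miss, prune
      N7 x:[67/3,26] y:[40,51] z:[26,59/2] -> miss, prune

Summary -> nodes [0, 1, 10, 19, 3, 11, 17, 18, 12, 15, 6, 9, 16, 4, 7]; box-tests=15; leaf-entries=3; first=P4

== RESULT ==
15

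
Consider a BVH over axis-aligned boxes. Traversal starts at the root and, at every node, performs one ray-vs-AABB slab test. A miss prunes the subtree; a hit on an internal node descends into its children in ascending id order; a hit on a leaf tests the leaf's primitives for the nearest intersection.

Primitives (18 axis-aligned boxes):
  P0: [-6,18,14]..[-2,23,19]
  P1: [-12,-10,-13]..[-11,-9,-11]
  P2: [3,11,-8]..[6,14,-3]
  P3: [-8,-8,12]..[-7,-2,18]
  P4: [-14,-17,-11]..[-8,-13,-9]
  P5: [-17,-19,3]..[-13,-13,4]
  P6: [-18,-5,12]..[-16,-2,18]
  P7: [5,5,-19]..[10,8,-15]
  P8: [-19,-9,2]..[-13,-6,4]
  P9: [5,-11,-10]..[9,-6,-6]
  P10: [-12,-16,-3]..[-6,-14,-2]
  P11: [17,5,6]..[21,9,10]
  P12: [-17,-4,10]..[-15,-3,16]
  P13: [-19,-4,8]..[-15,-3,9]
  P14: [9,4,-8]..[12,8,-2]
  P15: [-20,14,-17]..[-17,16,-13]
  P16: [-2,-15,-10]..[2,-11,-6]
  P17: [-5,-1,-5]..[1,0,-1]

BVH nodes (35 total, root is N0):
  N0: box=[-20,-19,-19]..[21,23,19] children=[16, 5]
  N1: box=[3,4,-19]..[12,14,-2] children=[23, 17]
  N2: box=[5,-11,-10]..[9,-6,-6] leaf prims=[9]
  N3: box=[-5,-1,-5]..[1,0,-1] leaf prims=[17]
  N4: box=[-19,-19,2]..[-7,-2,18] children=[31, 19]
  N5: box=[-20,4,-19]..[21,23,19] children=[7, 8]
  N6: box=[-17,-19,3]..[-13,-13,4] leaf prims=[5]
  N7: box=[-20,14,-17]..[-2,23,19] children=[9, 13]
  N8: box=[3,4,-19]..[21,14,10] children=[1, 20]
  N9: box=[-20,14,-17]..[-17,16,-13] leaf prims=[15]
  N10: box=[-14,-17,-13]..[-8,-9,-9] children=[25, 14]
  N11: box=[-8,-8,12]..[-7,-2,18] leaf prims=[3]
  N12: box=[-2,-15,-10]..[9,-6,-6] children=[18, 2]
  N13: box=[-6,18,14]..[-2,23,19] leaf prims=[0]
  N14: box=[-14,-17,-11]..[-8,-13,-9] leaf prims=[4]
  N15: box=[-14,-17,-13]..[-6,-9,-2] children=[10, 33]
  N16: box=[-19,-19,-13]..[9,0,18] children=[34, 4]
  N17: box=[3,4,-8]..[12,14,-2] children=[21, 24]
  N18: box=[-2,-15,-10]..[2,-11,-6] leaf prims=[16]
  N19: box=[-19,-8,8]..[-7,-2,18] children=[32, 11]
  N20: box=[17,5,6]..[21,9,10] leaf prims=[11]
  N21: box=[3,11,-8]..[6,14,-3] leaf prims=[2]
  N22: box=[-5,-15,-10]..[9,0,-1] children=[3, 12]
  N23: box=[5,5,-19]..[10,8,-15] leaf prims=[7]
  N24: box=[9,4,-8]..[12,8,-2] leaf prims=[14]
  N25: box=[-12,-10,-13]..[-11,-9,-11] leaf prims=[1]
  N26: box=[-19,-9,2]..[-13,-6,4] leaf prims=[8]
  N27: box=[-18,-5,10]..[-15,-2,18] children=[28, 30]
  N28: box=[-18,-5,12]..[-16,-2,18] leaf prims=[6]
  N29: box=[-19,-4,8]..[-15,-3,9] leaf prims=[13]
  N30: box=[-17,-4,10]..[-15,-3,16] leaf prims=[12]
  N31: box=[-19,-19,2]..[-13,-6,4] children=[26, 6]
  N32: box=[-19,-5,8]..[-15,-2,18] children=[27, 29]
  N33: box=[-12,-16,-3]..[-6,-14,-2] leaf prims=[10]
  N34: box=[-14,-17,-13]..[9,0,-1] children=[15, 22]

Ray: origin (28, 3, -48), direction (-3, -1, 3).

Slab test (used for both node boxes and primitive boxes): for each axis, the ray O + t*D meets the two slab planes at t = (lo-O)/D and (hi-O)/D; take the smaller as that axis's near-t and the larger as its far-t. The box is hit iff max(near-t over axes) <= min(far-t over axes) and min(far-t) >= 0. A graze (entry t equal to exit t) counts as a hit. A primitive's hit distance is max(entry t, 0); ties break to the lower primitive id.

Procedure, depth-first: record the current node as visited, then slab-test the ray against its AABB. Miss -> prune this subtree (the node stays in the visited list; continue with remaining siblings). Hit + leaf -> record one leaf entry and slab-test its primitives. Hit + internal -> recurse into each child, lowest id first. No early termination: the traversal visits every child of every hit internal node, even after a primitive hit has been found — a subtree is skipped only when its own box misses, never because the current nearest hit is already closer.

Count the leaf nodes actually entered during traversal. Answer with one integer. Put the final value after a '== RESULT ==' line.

Walk:
N0 x:[7/3,16] y:[-20,22] z:[29/3,67/3] -> hit [29/3,16], descend [5, 16]
  N5 x:[7/3,16] y:[-20,-1] z:[29/3,67/3] -> miss, prune
  N16 x:[19/3,47/3] y:[3,22] z:[35/3,22] -> hit [35/3,47/3], descend [4, 34]
    N4 x:[35/3,47/3] y:[5,22] z:[50/3,22] -> miss, prune
    N34 x:[19/3,14] y:[3,20] z:[35/3,47/3] -> hit [35/3,14], descend [15, 22]
      N15 x:[34/3,14] y:[12,20] z:[35/3,46/3] -> hit [12,14], descend [10, 33]
        N10 x:[12,14] y:[12,20] z:[35/3,13] -> hit [12,13], descend [14, 25]
          N14 x:[12,14] y:[16,20] z:[37/3,13] -> miss, prune
          N25 x:[13,40/3] y:[12,13] z:[35/3,37/3] -> miss, prune
        N33 x:[34/3,40/3] y:[17,19] z:[15,46/3] -> miss, prune
      N22 x:[19/3,11] y:[3,18] z:[38/3,47/3] -> miss, prune

Summary -> nodes [0, 5, 16, 4, 34, 15, 10, 14, 25, 33, 22]; box-tests=11; leaf-entries=0; first=miss

== RESULT ==
0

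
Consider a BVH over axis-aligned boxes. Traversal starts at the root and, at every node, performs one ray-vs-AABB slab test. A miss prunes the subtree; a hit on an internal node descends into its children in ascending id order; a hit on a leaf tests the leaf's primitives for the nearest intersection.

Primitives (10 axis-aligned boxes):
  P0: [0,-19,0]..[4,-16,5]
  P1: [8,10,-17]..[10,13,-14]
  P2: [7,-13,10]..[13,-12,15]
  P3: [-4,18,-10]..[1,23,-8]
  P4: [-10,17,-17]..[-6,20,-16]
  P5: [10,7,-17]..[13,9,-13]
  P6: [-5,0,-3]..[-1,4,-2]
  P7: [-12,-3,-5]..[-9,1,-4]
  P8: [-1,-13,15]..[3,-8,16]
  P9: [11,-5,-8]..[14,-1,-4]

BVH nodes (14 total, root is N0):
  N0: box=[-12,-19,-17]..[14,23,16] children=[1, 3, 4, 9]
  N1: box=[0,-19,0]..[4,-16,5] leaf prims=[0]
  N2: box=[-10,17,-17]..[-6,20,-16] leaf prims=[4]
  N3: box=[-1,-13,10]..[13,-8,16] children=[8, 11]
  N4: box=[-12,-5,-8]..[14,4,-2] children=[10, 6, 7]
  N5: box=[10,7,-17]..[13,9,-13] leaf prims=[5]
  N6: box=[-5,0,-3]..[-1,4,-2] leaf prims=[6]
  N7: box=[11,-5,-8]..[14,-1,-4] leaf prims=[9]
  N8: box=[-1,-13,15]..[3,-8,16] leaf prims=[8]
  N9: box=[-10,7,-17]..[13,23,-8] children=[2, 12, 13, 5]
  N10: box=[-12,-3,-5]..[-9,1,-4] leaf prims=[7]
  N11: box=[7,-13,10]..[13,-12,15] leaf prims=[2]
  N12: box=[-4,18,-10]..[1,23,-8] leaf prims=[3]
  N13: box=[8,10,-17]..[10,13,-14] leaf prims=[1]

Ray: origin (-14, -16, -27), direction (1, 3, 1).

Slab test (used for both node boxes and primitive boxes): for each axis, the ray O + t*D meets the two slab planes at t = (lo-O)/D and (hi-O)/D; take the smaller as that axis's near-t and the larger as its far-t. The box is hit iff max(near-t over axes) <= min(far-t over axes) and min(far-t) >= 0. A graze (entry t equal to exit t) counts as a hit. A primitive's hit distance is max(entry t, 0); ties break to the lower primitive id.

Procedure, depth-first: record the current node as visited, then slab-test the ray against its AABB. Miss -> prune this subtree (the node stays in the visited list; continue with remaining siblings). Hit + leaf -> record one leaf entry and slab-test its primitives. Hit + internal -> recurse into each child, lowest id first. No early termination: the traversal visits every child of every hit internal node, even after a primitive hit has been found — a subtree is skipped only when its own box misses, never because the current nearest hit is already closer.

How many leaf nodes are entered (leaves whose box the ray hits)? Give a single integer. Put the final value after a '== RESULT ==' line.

Walk:
N0 x:[2,28] y:[-1,13] z:[10,43] -> hit [10,13], descend [1, 3, 4, 9]
  N1 x:[14,18] y:[-1,0] z:[27,32] -> miss, prune
  N3 x:[13,27] y:[1,8/3] z:[37,43] -> miss, prune
  N4 x:[2,28] y:[11/3,20/3] z:[19,25] -> miss, prune
  N9 x:[4,27] y:[23/3,13] z:[10,19] -> hit [10,13], descend [2, 5, 12, 13]
    N2 x:[4,8] y:[11,12] z:[10,11] -> miss, prune
    N5 x:[24,27] y:[23/3,25/3] z:[10,14] -> miss, prune
    N12 x:[10,15] y:[34/3,13] z:[17,19] -> miss, prune
    N13 x:[22,24] y:[26/3,29/3] z:[10,13] -> miss, prune

Visited [0, 1, 3, 4, 9, 2, 5, 12, 13]. Tests: 9 box, 0 leaf. Nearest: miss.

== RESULT ==
0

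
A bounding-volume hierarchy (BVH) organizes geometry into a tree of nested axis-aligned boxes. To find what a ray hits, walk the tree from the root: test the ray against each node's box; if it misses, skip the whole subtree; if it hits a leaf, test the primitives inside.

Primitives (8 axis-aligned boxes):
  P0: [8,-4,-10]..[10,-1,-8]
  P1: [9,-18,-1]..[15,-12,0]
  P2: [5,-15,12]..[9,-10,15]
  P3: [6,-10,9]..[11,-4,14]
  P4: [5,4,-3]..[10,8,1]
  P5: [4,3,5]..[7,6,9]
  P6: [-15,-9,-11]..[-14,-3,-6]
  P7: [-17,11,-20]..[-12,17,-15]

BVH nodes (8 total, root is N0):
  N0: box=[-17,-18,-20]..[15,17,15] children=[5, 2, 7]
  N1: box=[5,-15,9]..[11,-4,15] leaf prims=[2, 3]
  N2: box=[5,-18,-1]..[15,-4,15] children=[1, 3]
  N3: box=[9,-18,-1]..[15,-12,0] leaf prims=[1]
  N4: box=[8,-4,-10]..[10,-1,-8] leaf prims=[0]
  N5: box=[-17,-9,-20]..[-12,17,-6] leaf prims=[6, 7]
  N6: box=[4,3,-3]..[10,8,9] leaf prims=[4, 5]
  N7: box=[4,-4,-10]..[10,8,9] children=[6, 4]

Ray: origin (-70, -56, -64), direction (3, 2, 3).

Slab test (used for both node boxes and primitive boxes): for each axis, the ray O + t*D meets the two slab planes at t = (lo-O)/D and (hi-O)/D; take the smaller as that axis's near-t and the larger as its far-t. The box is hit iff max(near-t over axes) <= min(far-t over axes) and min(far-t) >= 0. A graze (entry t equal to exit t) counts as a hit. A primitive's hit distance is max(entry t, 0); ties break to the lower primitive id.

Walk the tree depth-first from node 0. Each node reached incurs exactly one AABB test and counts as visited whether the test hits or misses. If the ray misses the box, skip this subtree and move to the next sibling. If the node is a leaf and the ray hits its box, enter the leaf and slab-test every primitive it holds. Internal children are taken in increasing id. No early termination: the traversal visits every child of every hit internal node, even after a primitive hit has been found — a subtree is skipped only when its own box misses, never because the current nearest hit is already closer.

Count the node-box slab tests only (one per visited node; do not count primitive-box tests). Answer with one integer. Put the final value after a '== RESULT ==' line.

Walk:
N0 x:[53/3,85/3] y:[19,73/2] z:[44/3,79/3] -> hit [19,79/3], descend [2, 5, 7]
  N2 x:[25,85/3] y:[19,26] z:[21,79/3] -> hit [25,26], descend [1, 3]
    N1 x:[25,27] y:[41/2,26] z:[73/3,79/3] -> hit [25,26] leaf, test {P2(miss), P3@t=76/3}
    N3 x:[79/3,85/3] y:[19,22] z:[21,64/3] -> miss, prune
  N5 x:[53/3,58/3] y:[47/2,73/2] z:[44/3,58/3] -> miss, prune
  N7 x:[74/3,80/3] y:[26,32] z:[18,73/3] -> miss, prune

Summary -> nodes [0, 2, 1, 3, 5, 7]; box-tests=6; leaf-entries=1; first=P3

== RESULT ==
6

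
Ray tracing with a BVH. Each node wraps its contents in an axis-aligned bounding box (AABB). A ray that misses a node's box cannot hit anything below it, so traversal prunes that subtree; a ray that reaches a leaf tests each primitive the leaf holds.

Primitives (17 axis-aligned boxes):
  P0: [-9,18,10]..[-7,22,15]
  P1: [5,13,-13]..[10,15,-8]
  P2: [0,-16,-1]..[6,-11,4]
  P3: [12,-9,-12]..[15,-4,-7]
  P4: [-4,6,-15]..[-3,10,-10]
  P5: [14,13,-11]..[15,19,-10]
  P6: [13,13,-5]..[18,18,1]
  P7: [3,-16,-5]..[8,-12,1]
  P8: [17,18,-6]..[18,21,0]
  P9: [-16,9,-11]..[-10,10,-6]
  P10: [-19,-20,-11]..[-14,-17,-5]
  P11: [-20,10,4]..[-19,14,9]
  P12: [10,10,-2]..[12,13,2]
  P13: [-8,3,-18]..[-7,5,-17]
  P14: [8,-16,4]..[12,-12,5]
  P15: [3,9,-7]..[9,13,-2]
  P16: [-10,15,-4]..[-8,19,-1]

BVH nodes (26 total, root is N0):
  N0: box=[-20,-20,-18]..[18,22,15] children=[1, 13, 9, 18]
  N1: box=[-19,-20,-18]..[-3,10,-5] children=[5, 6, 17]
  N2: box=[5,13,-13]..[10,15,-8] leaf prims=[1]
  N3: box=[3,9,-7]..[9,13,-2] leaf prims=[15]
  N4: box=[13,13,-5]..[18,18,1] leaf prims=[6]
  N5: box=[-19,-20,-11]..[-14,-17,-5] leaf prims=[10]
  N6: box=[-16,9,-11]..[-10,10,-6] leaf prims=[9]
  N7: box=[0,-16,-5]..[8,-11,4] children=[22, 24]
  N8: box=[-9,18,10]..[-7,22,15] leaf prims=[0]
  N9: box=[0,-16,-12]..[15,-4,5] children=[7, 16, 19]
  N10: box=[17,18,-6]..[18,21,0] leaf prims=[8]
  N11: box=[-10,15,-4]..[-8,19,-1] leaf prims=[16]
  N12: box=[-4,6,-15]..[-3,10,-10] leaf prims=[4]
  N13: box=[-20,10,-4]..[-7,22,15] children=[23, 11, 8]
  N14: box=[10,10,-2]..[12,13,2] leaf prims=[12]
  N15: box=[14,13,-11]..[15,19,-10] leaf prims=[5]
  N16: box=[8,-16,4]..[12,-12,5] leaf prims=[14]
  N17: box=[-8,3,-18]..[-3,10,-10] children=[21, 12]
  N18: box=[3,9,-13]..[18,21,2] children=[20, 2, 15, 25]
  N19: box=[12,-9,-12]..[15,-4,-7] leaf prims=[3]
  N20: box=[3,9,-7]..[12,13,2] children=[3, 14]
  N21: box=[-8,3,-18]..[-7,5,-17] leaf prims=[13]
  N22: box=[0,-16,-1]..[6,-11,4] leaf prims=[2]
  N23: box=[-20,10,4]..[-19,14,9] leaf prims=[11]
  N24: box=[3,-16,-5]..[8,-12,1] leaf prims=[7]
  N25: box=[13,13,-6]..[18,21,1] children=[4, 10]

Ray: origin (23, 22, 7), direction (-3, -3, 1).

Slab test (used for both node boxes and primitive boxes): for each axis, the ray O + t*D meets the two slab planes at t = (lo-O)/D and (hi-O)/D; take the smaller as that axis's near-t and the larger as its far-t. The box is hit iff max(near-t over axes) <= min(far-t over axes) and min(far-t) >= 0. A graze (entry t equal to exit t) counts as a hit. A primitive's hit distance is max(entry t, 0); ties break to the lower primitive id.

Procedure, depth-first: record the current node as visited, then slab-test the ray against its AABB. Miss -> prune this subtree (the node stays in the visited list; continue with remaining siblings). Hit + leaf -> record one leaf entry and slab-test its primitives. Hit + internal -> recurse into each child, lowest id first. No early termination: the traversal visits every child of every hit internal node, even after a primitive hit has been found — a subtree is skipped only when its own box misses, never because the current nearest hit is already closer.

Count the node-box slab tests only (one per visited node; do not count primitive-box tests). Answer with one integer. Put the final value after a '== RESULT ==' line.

Traverse from the root:
N0 x:[5/3,43/3] y:[0,14] z:[-25,8] -> hit [5/3,8], descend [1, 9, 13, 18]
  N1 x:[26/3,14] y:[4,14] z:[-25,-12] -> miss, prune
  N9 x:[8/3,23/3] y:[26/3,38/3] z:[-19,-2] -> miss, prune
  N13 x:[10,43/3] y:[0,4] z:[-11,8] -> miss, prune
  N18 x:[5/3,20/3] y:[1/3,13/3] z:[-20,-5] -> miss, prune

Summary -> nodes [0, 1, 9, 13, 18]; box-tests=5; leaf-entries=0; first=miss

== RESULT ==
5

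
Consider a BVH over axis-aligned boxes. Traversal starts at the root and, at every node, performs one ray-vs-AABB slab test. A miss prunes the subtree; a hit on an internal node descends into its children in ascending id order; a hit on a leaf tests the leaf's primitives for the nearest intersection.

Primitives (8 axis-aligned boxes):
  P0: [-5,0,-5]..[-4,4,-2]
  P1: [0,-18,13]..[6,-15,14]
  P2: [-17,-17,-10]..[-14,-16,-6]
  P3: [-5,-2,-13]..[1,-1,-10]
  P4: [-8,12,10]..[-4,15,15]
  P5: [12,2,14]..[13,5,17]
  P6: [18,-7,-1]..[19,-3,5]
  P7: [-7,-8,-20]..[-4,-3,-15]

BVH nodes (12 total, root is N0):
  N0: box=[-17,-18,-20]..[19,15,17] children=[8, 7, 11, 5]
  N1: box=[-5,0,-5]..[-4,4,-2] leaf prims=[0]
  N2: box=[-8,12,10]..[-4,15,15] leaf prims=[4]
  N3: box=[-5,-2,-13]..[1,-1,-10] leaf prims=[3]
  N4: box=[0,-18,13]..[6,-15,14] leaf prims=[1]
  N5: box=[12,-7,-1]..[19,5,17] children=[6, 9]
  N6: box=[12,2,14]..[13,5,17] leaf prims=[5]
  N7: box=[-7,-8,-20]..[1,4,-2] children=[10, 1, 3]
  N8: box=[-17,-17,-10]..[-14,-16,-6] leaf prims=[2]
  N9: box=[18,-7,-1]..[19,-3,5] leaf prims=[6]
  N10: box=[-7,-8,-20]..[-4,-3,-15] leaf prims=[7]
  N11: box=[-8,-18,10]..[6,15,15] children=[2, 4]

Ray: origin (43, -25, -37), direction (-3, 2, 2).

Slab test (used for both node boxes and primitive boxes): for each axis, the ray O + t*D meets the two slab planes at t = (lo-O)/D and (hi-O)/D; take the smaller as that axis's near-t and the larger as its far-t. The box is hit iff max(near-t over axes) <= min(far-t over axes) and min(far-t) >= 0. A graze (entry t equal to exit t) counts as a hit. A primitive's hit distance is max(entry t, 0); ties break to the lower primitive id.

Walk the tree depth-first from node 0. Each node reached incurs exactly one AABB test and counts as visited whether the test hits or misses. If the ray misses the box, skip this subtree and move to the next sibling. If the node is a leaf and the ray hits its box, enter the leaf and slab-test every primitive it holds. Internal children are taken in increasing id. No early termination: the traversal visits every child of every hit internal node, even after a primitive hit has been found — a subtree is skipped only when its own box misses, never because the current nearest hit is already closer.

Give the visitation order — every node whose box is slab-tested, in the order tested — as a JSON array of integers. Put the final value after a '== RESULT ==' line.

Walk:
N0 x:[8,20] y:[7/2,20] z:[17/2,27] -> hit [17/2,20], descend [5, 7, 8, 11]
  N5 x:[8,31/3] y:[9,15] z:[18,27] -> miss, prune
  N7 x:[14,50/3] y:[17/2,29/2] z:[17/2,35/2] -> hit [14,29/2], descend [1, 3, 10]
    N1 x:[47/3,16] y:[25/2,29/2] z:[16,35/2] -> miss, prune
    N3 x:[14,16] y:[23/2,12] z:[12,27/2] -> miss, prune
    N10 x:[47/3,50/3] y:[17/2,11] z:[17/2,11] -> miss, prune
  N8 x:[19,20] y:[4,9/2] z:[27/2,31/2] -> miss, prune
  N11 x:[37/3,17] y:[7/2,20] z:[47/2,26] -> miss, prune

order=[0, 5, 7, 1, 3, 10, 8, 11]  |boxes|=8  |leaves|=0  hit=miss

== RESULT ==
[0, 5, 7, 1, 3, 10, 8, 11]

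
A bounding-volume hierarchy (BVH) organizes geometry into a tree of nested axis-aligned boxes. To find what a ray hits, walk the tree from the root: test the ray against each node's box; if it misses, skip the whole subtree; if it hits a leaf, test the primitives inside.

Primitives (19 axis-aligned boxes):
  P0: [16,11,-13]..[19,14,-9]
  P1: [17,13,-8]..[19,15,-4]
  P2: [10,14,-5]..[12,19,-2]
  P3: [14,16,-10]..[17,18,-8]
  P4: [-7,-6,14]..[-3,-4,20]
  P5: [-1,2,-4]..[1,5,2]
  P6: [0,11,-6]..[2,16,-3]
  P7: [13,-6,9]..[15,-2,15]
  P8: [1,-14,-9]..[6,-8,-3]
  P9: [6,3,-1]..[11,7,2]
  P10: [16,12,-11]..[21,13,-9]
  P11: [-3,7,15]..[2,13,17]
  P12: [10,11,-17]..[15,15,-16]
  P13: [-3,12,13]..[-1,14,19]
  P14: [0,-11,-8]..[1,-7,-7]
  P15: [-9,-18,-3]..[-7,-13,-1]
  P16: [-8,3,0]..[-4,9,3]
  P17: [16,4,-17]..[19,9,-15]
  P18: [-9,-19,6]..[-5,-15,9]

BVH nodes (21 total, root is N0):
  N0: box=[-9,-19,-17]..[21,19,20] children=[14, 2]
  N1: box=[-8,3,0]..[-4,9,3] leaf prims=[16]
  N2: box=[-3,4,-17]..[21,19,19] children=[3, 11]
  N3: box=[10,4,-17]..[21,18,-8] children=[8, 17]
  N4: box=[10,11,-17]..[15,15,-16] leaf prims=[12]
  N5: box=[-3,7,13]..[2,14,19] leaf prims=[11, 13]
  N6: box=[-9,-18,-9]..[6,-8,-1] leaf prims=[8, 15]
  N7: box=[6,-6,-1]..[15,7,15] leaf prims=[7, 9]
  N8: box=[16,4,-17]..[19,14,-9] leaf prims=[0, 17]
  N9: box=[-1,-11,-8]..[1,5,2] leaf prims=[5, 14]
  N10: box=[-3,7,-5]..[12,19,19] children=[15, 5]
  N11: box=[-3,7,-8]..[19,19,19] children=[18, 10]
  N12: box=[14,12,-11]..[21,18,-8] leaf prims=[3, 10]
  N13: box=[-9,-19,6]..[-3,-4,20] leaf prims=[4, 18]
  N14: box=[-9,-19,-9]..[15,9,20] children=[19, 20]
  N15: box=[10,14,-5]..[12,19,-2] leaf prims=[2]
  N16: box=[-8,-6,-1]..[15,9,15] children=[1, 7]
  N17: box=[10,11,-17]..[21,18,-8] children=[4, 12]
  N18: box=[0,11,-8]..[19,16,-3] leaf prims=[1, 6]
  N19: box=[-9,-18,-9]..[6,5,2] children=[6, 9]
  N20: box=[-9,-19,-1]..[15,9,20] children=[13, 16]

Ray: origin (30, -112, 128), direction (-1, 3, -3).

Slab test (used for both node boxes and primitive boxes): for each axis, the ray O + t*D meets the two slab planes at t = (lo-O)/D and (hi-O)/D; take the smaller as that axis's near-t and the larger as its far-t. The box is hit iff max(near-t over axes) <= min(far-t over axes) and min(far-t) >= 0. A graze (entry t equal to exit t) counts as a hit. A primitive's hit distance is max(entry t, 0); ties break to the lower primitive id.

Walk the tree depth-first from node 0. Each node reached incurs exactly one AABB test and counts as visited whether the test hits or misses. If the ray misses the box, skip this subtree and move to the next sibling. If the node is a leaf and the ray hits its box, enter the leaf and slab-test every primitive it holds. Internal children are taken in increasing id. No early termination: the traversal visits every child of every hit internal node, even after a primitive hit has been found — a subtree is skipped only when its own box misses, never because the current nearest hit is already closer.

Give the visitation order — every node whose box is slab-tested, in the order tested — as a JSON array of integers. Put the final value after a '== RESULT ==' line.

Traverse from the root:
N0 x:[9,39] y:[31,131/3] z:[36,145/3] -> hit [36,39], descend [2, 14]
  N2 x:[9,33] y:[116/3,131/3] z:[109/3,145/3] -> miss, prune
  N14 x:[15,39] y:[31,121/3] z:[36,137/3] -> hit [36,39], descend [19, 20]
    N19 x:[24,39] y:[94/3,39] z:[42,137/3] -> miss, prune
    N20 x:[15,39] y:[31,121/3] z:[36,43] -> hit [36,39], descend [13, 16]
      N13 x:[33,39] y:[31,36] z:[36,122/3] -> hit [36,36] leaf, test {P4@t=36, P18(miss)}
      N16 x:[15,38] y:[106/3,121/3] z:[113/3,43] -> hit [113/3,38], descend [1, 7]
        N1 x:[34,38] y:[115/3,121/3] z:[125/3,128/3] -> miss, prune
        N7 x:[15,24] y:[106/3,119/3] z:[113/3,43] -> miss, prune

Visited [0, 2, 14, 19, 20, 13, 16, 1, 7]. Tests: 9 box, 1 leaf. Nearest: P4.

== RESULT ==
[0, 2, 14, 19, 20, 13, 16, 1, 7]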